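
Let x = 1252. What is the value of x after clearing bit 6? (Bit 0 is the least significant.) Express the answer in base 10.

1188

x = 10011100100
bit 6 is currently 1; clear it via x & ~(1 << 6) = x & ~64
→ 10010100100 = 1188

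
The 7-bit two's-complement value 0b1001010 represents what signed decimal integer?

-54

pattern = 1001010 (MSB is 1 ⇒ negative)
Invert: 0110101, add 1 → 0110110 = 54, so the value is -54.
(Equivalently: 74 - 2^7 = 74 - 128 = -54.)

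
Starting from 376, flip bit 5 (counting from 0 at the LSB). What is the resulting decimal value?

x = 000101111000
bit 5 is currently 1; toggle it via x ^ (1 << 5) = x ^ 32
→ 000101011000 = 344

344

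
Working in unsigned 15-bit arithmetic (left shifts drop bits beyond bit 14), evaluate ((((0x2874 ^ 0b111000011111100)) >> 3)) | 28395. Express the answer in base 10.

28667

0x2874 = 010100001110100
0b111000011111100 = 111000011111100
→ ^ → 101100010001000 = 22664
→ >> 3 → 000101100010001 = 2833
28395 = 110111011101011
→ | → 110111111111011 = 28667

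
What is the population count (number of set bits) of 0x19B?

6

0x19B = 110011011
Count the 1s: 1 + 1 + 1 + 1 + 1 + 1 = 6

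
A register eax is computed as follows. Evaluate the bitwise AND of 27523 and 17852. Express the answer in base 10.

27523 = 110101110000011
17852 = 100010110111100
AND → 100000110000000 = 16768

16768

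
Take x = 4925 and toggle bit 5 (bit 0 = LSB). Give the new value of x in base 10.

4893

x = 1001100111101
bit 5 is currently 1; toggle it via x ^ (1 << 5) = x ^ 32
→ 1001100011101 = 4893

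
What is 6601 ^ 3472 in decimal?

5209

6601 = 1100111001001
3472 = 0110110010000
XOR → 1010001011001 = 5209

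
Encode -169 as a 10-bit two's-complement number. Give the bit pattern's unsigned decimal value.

169 in 10 bits: 0010101001
Invert: 1101010110
Add 1:  1101010111 = 855
(Check: 2^10 - 169 = 1024 - 169 = 855.)

855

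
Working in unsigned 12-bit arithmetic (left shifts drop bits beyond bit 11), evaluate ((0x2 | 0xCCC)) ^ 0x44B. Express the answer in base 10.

2181

0x2 = 000000000010
0xCCC = 110011001100
→ | → 110011001110 = 3278
0x44B = 010001001011
→ ^ → 100010000101 = 2181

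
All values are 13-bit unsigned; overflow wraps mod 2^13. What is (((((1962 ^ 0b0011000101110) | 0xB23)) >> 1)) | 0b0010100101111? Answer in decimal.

1962 = 0011110101010
0b0011000101110 = 0011000101110
→ ^ → 0000110000100 = 388
0xB23 = 0101100100011
→ | → 0101110100111 = 2983
→ >> 1 → 0010111010011 = 1491
0b0010100101111 = 0010100101111
→ | → 0010111111111 = 1535

1535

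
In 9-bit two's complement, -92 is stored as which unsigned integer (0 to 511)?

92 in 9 bits: 001011100
Invert: 110100011
Add 1:  110100100 = 420
(Check: 2^9 - 92 = 512 - 92 = 420.)

420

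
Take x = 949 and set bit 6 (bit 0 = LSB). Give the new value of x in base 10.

x = 001110110101
bit 6 is currently 0; set it via x | (1 << 6) = x | 64
→ 001111110101 = 1013

1013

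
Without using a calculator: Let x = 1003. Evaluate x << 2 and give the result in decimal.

4012

1003 = 001111101011
shift left by 2 → 111110101100 = 4012
(equivalently, 1003 × 2^2 = 1003 × 4)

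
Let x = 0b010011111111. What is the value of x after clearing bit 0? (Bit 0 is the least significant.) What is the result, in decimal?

x = 010011111111
bit 0 is currently 1; clear it via x & ~(1 << 0) = x & ~1
→ 010011111110 = 1278

1278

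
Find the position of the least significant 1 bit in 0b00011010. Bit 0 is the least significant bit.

1

0b00011010 = 11010
Trailing zeros: 1, so the lowest set bit is bit 1 (value 2).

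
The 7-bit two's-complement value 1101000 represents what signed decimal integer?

pattern = 1101000 (MSB is 1 ⇒ negative)
Invert: 0010111, add 1 → 0011000 = 24, so the value is -24.
(Equivalently: 104 - 2^7 = 104 - 128 = -24.)

-24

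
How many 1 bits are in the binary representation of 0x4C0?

3

0x4C0 = 10011000000
Count the 1s: 1 + 1 + 1 = 3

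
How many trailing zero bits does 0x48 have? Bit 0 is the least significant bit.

0x48 = 1001000
Trailing zeros: 3, so the lowest set bit is bit 3 (value 8).

3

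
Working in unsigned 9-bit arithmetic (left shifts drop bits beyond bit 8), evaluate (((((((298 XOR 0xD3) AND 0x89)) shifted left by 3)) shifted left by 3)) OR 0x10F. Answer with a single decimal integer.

335

298 = 100101010
0xD3 = 011010011
→ XOR → 111111001 = 505
0x89 = 010001001
→ AND → 010001001 = 137
→ shifted left by 3 (mod 2^9) → 001001000 = 72
→ shifted left by 3 (mod 2^9) → 001000000 = 64
0x10F = 100001111
→ OR → 101001111 = 335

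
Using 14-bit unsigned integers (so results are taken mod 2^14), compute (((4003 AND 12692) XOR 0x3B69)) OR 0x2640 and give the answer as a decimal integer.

16105

4003 = 00111110100011
12692 = 11000110010100
→ AND → 00000110000000 = 384
0x3B69 = 11101101101001
→ XOR → 11101011101001 = 15081
0x2640 = 10011001000000
→ OR → 11111011101001 = 16105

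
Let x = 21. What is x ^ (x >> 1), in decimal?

31

x = 10101 = 21
x>>1 = 01010
XOR  = 11111 = 31
(x ^ (x >> 1) gives the standard binary-reflected Gray code of x.)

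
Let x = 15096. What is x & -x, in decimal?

x = 11101011111000 = 15096
-x (two's complement) = …00010100001000
AND   = 00000000001000 = 8
(x & -x isolates the lowest set bit of x.)

8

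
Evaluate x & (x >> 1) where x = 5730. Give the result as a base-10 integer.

x = 1011001100010 = 5730
x>>1 = 0101100110001
AND  = 0001000100000 = 544
(x & (x >> 1) has a 1 wherever x has two consecutive 1 bits.)

544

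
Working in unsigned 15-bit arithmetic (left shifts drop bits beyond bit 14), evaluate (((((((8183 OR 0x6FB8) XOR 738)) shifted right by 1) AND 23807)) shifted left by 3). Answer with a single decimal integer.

8183 = 001111111110111
0x6FB8 = 110111110111000
→ OR → 111111111111111 = 32767
738 = 000001011100010
→ XOR → 111110100011101 = 32029
→ shifted right by 1 → 011111010001110 = 16014
23807 = 101110011111111
→ AND → 001110010001110 = 7310
→ shifted left by 3 (mod 2^15) → 110010001110000 = 25712

25712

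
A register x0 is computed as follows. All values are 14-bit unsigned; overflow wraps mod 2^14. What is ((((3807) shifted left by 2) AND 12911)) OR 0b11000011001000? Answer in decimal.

13036

3807 = 00111011011111
→ shifted left by 2 (mod 2^14) → 11101101111100 = 15228
12911 = 11001001101111
→ AND → 11001001101100 = 12908
0b11000011001000 = 11000011001000
→ OR → 11001011101100 = 13036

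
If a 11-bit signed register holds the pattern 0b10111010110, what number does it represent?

pattern = 10111010110 (MSB is 1 ⇒ negative)
Invert: 01000101001, add 1 → 01000101010 = 554, so the value is -554.
(Equivalently: 1494 - 2^11 = 1494 - 2048 = -554.)

-554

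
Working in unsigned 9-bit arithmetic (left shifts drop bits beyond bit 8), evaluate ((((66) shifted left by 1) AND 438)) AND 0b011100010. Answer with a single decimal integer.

66 = 001000010
→ shifted left by 1 (mod 2^9) → 010000100 = 132
438 = 110110110
→ AND → 010000100 = 132
0b011100010 = 011100010
→ AND → 010000000 = 128

128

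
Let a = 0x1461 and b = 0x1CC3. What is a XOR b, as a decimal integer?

0x1461 = 1010001100001
0x1CC3 = 1110011000011
XOR → 0100010100010 = 2210

2210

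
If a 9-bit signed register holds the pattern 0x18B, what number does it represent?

pattern = 110001011 (MSB is 1 ⇒ negative)
Invert: 001110100, add 1 → 001110101 = 117, so the value is -117.
(Equivalently: 395 - 2^9 = 395 - 512 = -117.)

-117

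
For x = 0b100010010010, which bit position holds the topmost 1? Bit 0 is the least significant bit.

11

0b100010010010 = 100010010010
The topmost 1 is at position 11 (since 2^11 = 2048 ≤ 2194 < 4096).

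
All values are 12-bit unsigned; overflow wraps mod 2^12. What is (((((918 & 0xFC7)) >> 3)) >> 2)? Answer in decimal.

918 = 001110010110
0xFC7 = 111111000111
→ & → 001110000110 = 902
→ >> 3 → 000001110000 = 112
→ >> 2 → 000000011100 = 28

28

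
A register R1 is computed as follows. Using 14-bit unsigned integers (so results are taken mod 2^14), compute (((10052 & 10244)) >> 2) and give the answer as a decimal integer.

10052 = 10011101000100
10244 = 10100000000100
→ & → 10000000000100 = 8196
→ >> 2 → 00100000000001 = 2049

2049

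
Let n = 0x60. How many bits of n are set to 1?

0x60 = 1100000
Count the 1s: 1 + 1 = 2

2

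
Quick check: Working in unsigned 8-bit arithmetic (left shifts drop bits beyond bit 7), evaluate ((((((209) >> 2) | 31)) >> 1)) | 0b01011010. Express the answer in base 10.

209 = 11010001
→ >> 2 → 00110100 = 52
31 = 00011111
→ | → 00111111 = 63
→ >> 1 → 00011111 = 31
0b01011010 = 01011010
→ | → 01011111 = 95

95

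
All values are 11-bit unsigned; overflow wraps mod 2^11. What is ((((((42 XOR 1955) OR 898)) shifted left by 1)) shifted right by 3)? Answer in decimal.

226

42 = 00000101010
1955 = 11110100011
→ XOR → 11110001001 = 1929
898 = 01110000010
→ OR → 11110001011 = 1931
→ shifted left by 1 (mod 2^11) → 11100010110 = 1814
→ shifted right by 3 → 00011100010 = 226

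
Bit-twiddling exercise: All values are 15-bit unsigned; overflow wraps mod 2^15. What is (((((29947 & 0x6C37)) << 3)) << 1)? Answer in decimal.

17200

29947 = 111010011111011
0x6C37 = 110110000110111
→ & → 110010000110011 = 25651
→ << 3 (mod 2^15) → 010000110011000 = 8600
→ << 1 (mod 2^15) → 100001100110000 = 17200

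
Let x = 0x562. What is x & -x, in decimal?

2

x = 10101100010 = 1378
-x (two's complement) = …01010011110
AND   = 00000000010 = 2
(x & -x isolates the lowest set bit of x.)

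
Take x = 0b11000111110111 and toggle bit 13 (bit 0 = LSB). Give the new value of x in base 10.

4599

x = 11000111110111
bit 13 is currently 1; toggle it via x ^ (1 << 13) = x ^ 8192
→ 01000111110111 = 4599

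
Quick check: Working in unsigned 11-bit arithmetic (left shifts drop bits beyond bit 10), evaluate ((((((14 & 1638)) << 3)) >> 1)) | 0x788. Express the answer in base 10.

1944

14 = 00000001110
1638 = 11001100110
→ & → 00000000110 = 6
→ << 3 (mod 2^11) → 00000110000 = 48
→ >> 1 → 00000011000 = 24
0x788 = 11110001000
→ | → 11110011000 = 1944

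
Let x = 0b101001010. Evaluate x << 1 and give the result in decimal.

x = 0101001010
shift left by 1 → 1010010100 = 660
(equivalently, 330 × 2^1 = 330 × 2)

660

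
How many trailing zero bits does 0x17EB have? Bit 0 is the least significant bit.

0x17EB = 1011111101011
Trailing zeros: 0, so the lowest set bit is bit 0 (value 1).

0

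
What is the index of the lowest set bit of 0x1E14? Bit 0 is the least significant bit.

0x1E14 = 1111000010100
Trailing zeros: 2, so the lowest set bit is bit 2 (value 4).

2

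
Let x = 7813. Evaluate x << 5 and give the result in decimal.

7813 = 000001111010000101
shift left by 5 → 111101000010100000 = 250016
(equivalently, 7813 × 2^5 = 7813 × 32)

250016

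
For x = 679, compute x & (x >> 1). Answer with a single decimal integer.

3

x = 1010100111 = 679
x>>1 = 0101010011
AND  = 0000000011 = 3
(x & (x >> 1) has a 1 wherever x has two consecutive 1 bits.)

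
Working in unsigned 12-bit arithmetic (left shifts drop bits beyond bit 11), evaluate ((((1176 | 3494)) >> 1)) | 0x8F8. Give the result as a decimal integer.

1176 = 010010011000
3494 = 110110100110
→ | → 110110111110 = 3518
→ >> 1 → 011011011111 = 1759
0x8F8 = 100011111000
→ | → 111011111111 = 3839

3839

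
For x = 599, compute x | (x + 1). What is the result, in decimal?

x = 1001010111 = 599
x + 1 = 1001011000
OR    = 1001011111 = 607
(x | (x + 1) sets the lowest cleared bit.)

607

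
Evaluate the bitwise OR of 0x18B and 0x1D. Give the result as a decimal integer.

415

0x18B = 110001011
0x1D = 000011101
 OR → 110011111 = 415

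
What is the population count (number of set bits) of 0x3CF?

8

0x3CF = 1111001111
Count the 1s: 1 + 1 + 1 + 1 + 1 + 1 + 1 + 1 = 8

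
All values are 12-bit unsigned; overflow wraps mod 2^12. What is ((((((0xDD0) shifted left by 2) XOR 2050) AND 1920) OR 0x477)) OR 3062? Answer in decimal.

4087

0xDD0 = 110111010000
→ shifted left by 2 (mod 2^12) → 011101000000 = 1856
2050 = 100000000010
→ XOR → 111101000010 = 3906
1920 = 011110000000
→ AND → 011100000000 = 1792
0x477 = 010001110111
→ OR → 011101110111 = 1911
3062 = 101111110110
→ OR → 111111110111 = 4087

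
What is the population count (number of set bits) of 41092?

41092 = 1010000010000100
Count the 1s: 1 + 1 + 1 + 1 = 4

4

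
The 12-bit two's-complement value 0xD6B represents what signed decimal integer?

pattern = 110101101011 (MSB is 1 ⇒ negative)
Invert: 001010010100, add 1 → 001010010101 = 661, so the value is -661.
(Equivalently: 3435 - 2^12 = 3435 - 4096 = -661.)

-661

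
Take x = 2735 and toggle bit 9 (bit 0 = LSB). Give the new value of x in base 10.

x = 101010101111
bit 9 is currently 1; toggle it via x ^ (1 << 9) = x ^ 512
→ 100010101111 = 2223

2223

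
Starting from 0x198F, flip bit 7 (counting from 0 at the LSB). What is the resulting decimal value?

x = 1100110001111
bit 7 is currently 1; toggle it via x ^ (1 << 7) = x ^ 128
→ 1100100001111 = 6415

6415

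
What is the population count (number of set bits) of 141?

4

141 = 10001101
Count the 1s: 1 + 1 + 1 + 1 = 4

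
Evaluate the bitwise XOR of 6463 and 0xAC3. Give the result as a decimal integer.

6463 = 1100100111111
0xAC3 = 0101011000011
XOR → 1001111111100 = 5116

5116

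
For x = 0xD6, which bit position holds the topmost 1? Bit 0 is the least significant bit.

0xD6 = 11010110
The topmost 1 is at position 7 (since 2^7 = 128 ≤ 214 < 256).

7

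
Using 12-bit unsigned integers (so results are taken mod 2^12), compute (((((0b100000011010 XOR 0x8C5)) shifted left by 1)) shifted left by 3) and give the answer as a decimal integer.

0b100000011010 = 100000011010
0x8C5 = 100011000101
→ XOR → 000011011111 = 223
→ shifted left by 1 (mod 2^12) → 000110111110 = 446
→ shifted left by 3 (mod 2^12) → 110111110000 = 3568

3568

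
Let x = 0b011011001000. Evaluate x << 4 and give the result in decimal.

x = 000011011001000
shift left by 4 → 110110010000000 = 27776
(equivalently, 1736 × 2^4 = 1736 × 16)

27776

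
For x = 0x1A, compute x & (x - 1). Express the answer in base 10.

24

x = 11010 = 26
x - 1 = 11001
AND   = 11000 = 24
(x & (x - 1) clears the lowest set bit of x.)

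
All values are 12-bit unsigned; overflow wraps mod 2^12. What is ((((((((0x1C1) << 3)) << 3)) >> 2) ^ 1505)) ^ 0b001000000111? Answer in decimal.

0x1C1 = 000111000001
→ << 3 (mod 2^12) → 111000001000 = 3592
→ << 3 (mod 2^12) → 000001000000 = 64
→ >> 2 → 000000010000 = 16
1505 = 010111100001
→ ^ → 010111110001 = 1521
0b001000000111 = 001000000111
→ ^ → 011111110110 = 2038

2038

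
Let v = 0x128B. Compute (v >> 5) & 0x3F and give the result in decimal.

v = 1001010001011
Shift right by 5: 10010100
Mask low 6 bits: 010100 = 20

20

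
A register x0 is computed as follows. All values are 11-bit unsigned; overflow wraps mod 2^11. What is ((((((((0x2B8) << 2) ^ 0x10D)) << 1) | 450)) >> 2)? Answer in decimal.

502

0x2B8 = 01010111000
→ << 2 (mod 2^11) → 01011100000 = 736
0x10D = 00100001101
→ ^ → 01111101101 = 1005
→ << 1 (mod 2^11) → 11111011010 = 2010
450 = 00111000010
→ | → 11111011010 = 2010
→ >> 2 → 00111110110 = 502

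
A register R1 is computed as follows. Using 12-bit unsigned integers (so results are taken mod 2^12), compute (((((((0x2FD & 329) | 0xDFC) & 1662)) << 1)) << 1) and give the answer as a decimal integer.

496

0x2FD = 001011111101
329 = 000101001001
→ & → 000001001001 = 73
0xDFC = 110111111100
→ | → 110111111101 = 3581
1662 = 011001111110
→ & → 010001111100 = 1148
→ << 1 (mod 2^12) → 100011111000 = 2296
→ << 1 (mod 2^12) → 000111110000 = 496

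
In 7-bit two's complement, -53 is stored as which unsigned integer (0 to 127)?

75

53 in 7 bits: 0110101
Invert: 1001010
Add 1:  1001011 = 75
(Check: 2^7 - 53 = 128 - 53 = 75.)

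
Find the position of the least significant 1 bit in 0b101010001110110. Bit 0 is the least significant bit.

1

0b101010001110110 = 101010001110110
Trailing zeros: 1, so the lowest set bit is bit 1 (value 2).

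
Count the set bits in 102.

4

102 = 1100110
Count the 1s: 1 + 1 + 1 + 1 = 4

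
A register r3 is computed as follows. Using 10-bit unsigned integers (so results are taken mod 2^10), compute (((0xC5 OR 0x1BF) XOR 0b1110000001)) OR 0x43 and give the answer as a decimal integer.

639

0xC5 = 0011000101
0x1BF = 0110111111
→ OR → 0111111111 = 511
0b1110000001 = 1110000001
→ XOR → 1001111110 = 638
0x43 = 0001000011
→ OR → 1001111111 = 639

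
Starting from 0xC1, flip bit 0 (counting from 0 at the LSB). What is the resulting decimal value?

x = 011000001
bit 0 is currently 1; toggle it via x ^ (1 << 0) = x ^ 1
→ 011000000 = 192

192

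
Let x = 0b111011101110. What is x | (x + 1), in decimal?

x = 111011101110 = 3822
x + 1 = 111011101111
OR    = 111011101111 = 3823
(x | (x + 1) sets the lowest cleared bit.)

3823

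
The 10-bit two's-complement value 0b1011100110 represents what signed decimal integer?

-282

pattern = 1011100110 (MSB is 1 ⇒ negative)
Invert: 0100011001, add 1 → 0100011010 = 282, so the value is -282.
(Equivalently: 742 - 2^10 = 742 - 1024 = -282.)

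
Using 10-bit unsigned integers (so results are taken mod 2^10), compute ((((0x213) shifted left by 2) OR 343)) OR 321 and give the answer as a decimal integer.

351

0x213 = 1000010011
→ shifted left by 2 (mod 2^10) → 0001001100 = 76
343 = 0101010111
→ OR → 0101011111 = 351
321 = 0101000001
→ OR → 0101011111 = 351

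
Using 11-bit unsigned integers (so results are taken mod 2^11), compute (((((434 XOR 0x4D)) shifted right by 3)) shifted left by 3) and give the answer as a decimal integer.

504

434 = 00110110010
0x4D = 00001001101
→ XOR → 00111111111 = 511
→ shifted right by 3 → 00000111111 = 63
→ shifted left by 3 (mod 2^11) → 00111111000 = 504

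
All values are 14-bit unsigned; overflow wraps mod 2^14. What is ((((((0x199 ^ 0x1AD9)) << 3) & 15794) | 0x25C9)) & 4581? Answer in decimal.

0x199 = 00000110011001
0x1AD9 = 01101011011001
→ ^ → 01101101000000 = 6976
→ << 3 (mod 2^14) → 01101000000000 = 6656
15794 = 11110110110010
→ & → 01100000000000 = 6144
0x25C9 = 10010111001001
→ | → 11110111001001 = 15817
4581 = 01000111100101
→ & → 01000111000001 = 4545

4545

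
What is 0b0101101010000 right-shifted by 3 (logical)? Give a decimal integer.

362

x = 101101010000
shift right by 3 → 000101101010 = 362
(equivalently, floor(2896 / 8))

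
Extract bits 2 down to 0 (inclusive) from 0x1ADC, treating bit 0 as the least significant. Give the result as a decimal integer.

4

v = 1101011011100
Shift right by 0: 1101011011100
Mask low 3 bits: 100 = 4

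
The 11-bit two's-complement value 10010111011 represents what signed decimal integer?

-837

pattern = 10010111011 (MSB is 1 ⇒ negative)
Invert: 01101000100, add 1 → 01101000101 = 837, so the value is -837.
(Equivalently: 1211 - 2^11 = 1211 - 2048 = -837.)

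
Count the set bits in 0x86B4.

7

0x86B4 = 1000011010110100
Count the 1s: 1 + 1 + 1 + 1 + 1 + 1 + 1 = 7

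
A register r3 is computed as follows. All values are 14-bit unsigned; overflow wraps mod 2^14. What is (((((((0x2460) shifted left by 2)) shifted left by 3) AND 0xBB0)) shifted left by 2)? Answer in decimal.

8192

0x2460 = 10010001100000
→ shifted left by 2 (mod 2^14) → 01000110000000 = 4480
→ shifted left by 3 (mod 2^14) → 00110000000000 = 3072
0xBB0 = 00101110110000
→ AND → 00100000000000 = 2048
→ shifted left by 2 (mod 2^14) → 10000000000000 = 8192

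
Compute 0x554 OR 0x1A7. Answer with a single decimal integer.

1527

0x554 = 10101010100
0x1A7 = 00110100111
 OR → 10111110111 = 1527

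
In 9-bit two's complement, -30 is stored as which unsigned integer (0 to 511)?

30 in 9 bits: 000011110
Invert: 111100001
Add 1:  111100010 = 482
(Check: 2^9 - 30 = 512 - 30 = 482.)

482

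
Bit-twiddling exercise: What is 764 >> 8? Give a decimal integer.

764 = 1011111100
shift right by 8 → 0000000010 = 2
(equivalently, floor(764 / 256))

2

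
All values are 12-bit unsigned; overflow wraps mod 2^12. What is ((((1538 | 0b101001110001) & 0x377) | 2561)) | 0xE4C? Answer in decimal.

1538 = 011000000010
0b101001110001 = 101001110001
→ | → 111001110011 = 3699
0x377 = 001101110111
→ & → 001001110011 = 627
2561 = 101000000001
→ | → 101001110011 = 2675
0xE4C = 111001001100
→ | → 111001111111 = 3711

3711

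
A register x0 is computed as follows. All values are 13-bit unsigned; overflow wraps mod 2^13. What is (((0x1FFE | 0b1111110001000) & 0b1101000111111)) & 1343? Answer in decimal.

62

0x1FFE = 1111111111110
0b1111110001000 = 1111110001000
→ | → 1111111111110 = 8190
0b1101000111111 = 1101000111111
→ & → 1101000111110 = 6718
1343 = 0010100111111
→ & → 0000000111110 = 62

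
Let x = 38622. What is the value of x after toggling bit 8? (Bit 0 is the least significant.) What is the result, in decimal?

38878

x = 1001011011011110
bit 8 is currently 0; toggle it via x ^ (1 << 8) = x ^ 256
→ 1001011111011110 = 38878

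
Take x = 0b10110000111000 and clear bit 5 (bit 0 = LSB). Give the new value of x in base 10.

11288

x = 10110000111000
bit 5 is currently 1; clear it via x & ~(1 << 5) = x & ~32
→ 10110000011000 = 11288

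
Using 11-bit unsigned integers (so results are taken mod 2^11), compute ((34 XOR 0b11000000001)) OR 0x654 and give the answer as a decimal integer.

1655

34 = 00000100010
0b11000000001 = 11000000001
→ XOR → 11000100011 = 1571
0x654 = 11001010100
→ OR → 11001110111 = 1655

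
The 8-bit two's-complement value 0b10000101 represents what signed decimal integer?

pattern = 10000101 (MSB is 1 ⇒ negative)
Invert: 01111010, add 1 → 01111011 = 123, so the value is -123.
(Equivalently: 133 - 2^8 = 133 - 256 = -123.)

-123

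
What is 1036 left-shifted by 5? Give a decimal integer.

33152

1036 = 0000010000001100
shift left by 5 → 1000000110000000 = 33152
(equivalently, 1036 × 2^5 = 1036 × 32)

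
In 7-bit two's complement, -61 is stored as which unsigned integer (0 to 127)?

67

61 in 7 bits: 0111101
Invert: 1000010
Add 1:  1000011 = 67
(Check: 2^7 - 61 = 128 - 61 = 67.)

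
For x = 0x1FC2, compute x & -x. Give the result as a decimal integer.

x = 1111111000010 = 8130
-x (two's complement) = …0000000111110
AND   = 0000000000010 = 2
(x & -x isolates the lowest set bit of x.)

2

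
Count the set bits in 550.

550 = 1000100110
Count the 1s: 1 + 1 + 1 + 1 = 4

4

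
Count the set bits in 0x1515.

0x1515 = 1010100010101
Count the 1s: 1 + 1 + 1 + 1 + 1 + 1 = 6

6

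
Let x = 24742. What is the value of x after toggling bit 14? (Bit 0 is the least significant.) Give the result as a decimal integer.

8358

x = 110000010100110
bit 14 is currently 1; toggle it via x ^ (1 << 14) = x ^ 16384
→ 010000010100110 = 8358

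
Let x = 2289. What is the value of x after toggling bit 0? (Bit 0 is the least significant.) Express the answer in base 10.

2288

x = 100011110001
bit 0 is currently 1; toggle it via x ^ (1 << 0) = x ^ 1
→ 100011110000 = 2288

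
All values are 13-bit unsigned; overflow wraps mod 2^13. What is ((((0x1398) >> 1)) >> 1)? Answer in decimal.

0x1398 = 1001110011000
→ >> 1 → 0100111001100 = 2508
→ >> 1 → 0010011100110 = 1254

1254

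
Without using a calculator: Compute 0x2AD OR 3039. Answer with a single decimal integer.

0x2AD = 001010101101
3039 = 101111011111
 OR → 101111111111 = 3071

3071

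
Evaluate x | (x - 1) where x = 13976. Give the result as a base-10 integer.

x = 11011010011000 = 13976
x - 1 = 11011010010111
OR    = 11011010011111 = 13983
(x | (x - 1) sets all bits below the lowest set bit.)

13983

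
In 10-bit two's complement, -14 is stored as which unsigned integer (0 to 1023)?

14 in 10 bits: 0000001110
Invert: 1111110001
Add 1:  1111110010 = 1010
(Check: 2^10 - 14 = 1024 - 14 = 1010.)

1010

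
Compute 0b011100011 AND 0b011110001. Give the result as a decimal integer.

225

a = 11100011
b = 11110001
AND → 11100001 = 225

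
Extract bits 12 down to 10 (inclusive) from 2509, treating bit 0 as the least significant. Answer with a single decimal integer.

2

v = 0100111001101
Shift right by 10: 010
Mask low 3 bits: 010 = 2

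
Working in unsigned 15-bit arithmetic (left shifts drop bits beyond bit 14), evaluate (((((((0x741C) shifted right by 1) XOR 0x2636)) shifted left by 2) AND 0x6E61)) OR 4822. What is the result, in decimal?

29430

0x741C = 111010000011100
→ shifted right by 1 → 011101000001110 = 14862
0x2636 = 010011000110110
→ XOR → 001110000111000 = 7224
→ shifted left by 2 (mod 2^15) → 111000011100000 = 28896
0x6E61 = 110111001100001
→ AND → 110000001100000 = 24672
4822 = 001001011010110
→ OR → 111001011110110 = 29430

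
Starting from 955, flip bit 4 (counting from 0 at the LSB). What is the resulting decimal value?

x = 1110111011
bit 4 is currently 1; toggle it via x ^ (1 << 4) = x ^ 16
→ 1110101011 = 939

939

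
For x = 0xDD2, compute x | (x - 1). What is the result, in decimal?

x = 110111010010 = 3538
x - 1 = 110111010001
OR    = 110111010011 = 3539
(x | (x - 1) sets all bits below the lowest set bit.)

3539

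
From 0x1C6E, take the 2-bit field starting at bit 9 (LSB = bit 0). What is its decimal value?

v = 01110001101110
Shift right by 9: 01110
Mask low 2 bits: 10 = 2

2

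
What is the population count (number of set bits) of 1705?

1705 = 11010101001
Count the 1s: 1 + 1 + 1 + 1 + 1 + 1 = 6

6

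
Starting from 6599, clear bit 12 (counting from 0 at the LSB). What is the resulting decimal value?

x = 1100111000111
bit 12 is currently 1; clear it via x & ~(1 << 12) = x & ~4096
→ 0100111000111 = 2503

2503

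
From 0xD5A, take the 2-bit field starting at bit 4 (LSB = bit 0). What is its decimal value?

v = 000110101011010
Shift right by 4: 00011010101
Mask low 2 bits: 01 = 1

1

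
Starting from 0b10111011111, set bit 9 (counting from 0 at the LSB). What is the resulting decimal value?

2015

x = 10111011111
bit 9 is currently 0; set it via x | (1 << 9) = x | 512
→ 11111011111 = 2015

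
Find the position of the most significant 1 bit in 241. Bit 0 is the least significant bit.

241 = 11110001
The topmost 1 is at position 7 (since 2^7 = 128 ≤ 241 < 256).

7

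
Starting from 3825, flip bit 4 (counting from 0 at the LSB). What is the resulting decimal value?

3809

x = 111011110001
bit 4 is currently 1; toggle it via x ^ (1 << 4) = x ^ 16
→ 111011100001 = 3809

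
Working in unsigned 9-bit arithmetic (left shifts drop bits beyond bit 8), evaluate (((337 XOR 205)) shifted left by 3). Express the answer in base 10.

224

337 = 101010001
205 = 011001101
→ XOR → 110011100 = 412
→ shifted left by 3 (mod 2^9) → 011100000 = 224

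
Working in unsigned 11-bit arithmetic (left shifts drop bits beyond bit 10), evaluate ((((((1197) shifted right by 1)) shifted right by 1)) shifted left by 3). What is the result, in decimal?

344

1197 = 10010101101
→ shifted right by 1 → 01001010110 = 598
→ shifted right by 1 → 00100101011 = 299
→ shifted left by 3 (mod 2^11) → 00101011000 = 344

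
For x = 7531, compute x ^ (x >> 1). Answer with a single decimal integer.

5086

x = 1110101101011 = 7531
x>>1 = 0111010110101
XOR  = 1001111011110 = 5086
(x ^ (x >> 1) gives the standard binary-reflected Gray code of x.)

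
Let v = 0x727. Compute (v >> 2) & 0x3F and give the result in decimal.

v = 011100100111
Shift right by 2: 0111001001
Mask low 6 bits: 001001 = 9

9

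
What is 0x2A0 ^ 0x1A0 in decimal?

0x2A0 = 1010100000
0x1A0 = 0110100000
XOR → 1100000000 = 768

768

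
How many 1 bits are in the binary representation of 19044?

19044 = 100101001100100
Count the 1s: 1 + 1 + 1 + 1 + 1 + 1 = 6

6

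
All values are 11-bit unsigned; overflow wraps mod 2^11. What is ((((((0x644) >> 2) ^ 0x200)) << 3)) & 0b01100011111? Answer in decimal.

0x644 = 11001000100
→ >> 2 → 00110010001 = 401
0x200 = 01000000000
→ ^ → 01110010001 = 913
→ << 3 (mod 2^11) → 10010001000 = 1160
0b01100011111 = 01100011111
→ & → 00000001000 = 8

8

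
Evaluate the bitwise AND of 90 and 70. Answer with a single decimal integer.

66

90 = 1011010
70 = 1000110
AND → 1000010 = 66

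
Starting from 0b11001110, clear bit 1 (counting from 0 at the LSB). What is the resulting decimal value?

204

x = 11001110
bit 1 is currently 1; clear it via x & ~(1 << 1) = x & ~2
→ 11001100 = 204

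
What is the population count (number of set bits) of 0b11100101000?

n = 11100101000
Count the 1s: 1 + 1 + 1 + 1 + 1 = 5

5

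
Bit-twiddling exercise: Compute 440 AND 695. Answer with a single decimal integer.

440 = 0110111000
695 = 1010110111
AND → 0010110000 = 176

176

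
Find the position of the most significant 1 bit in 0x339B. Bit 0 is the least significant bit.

13

0x339B = 11001110011011
The topmost 1 is at position 13 (since 2^13 = 8192 ≤ 13211 < 16384).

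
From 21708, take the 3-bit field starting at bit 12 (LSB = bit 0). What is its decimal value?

v = 101010011001100
Shift right by 12: 101
Mask low 3 bits: 101 = 5

5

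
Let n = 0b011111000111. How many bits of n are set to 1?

n = 11111000111
Count the 1s: 1 + 1 + 1 + 1 + 1 + 1 + 1 + 1 = 8

8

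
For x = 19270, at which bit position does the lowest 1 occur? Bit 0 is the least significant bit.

1

19270 = 100101101000110
Trailing zeros: 1, so the lowest set bit is bit 1 (value 2).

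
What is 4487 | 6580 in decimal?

6583

4487 = 1000110000111
6580 = 1100110110100
 OR → 1100110110111 = 6583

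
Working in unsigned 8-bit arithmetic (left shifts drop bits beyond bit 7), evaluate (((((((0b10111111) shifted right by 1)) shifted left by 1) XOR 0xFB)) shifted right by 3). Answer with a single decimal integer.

8

0b10111111 = 10111111
→ shifted right by 1 → 01011111 = 95
→ shifted left by 1 (mod 2^8) → 10111110 = 190
0xFB = 11111011
→ XOR → 01000101 = 69
→ shifted right by 3 → 00001000 = 8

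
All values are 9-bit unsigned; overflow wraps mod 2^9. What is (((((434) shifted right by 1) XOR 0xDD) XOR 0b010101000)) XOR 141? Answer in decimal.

33

434 = 110110010
→ shifted right by 1 → 011011001 = 217
0xDD = 011011101
→ XOR → 000000100 = 4
0b010101000 = 010101000
→ XOR → 010101100 = 172
141 = 010001101
→ XOR → 000100001 = 33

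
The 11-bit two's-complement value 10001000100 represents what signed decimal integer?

pattern = 10001000100 (MSB is 1 ⇒ negative)
Invert: 01110111011, add 1 → 01110111100 = 956, so the value is -956.
(Equivalently: 1092 - 2^11 = 1092 - 2048 = -956.)

-956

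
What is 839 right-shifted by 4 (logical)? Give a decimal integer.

839 = 1101000111
shift right by 4 → 0000110100 = 52
(equivalently, floor(839 / 16))

52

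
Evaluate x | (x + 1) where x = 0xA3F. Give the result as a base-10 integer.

2687

x = 101000111111 = 2623
x + 1 = 101001000000
OR    = 101001111111 = 2687
(x | (x + 1) sets the lowest cleared bit.)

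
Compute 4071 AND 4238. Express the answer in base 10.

134

4071 = 0111111100111
4238 = 1000010001110
AND → 0000010000110 = 134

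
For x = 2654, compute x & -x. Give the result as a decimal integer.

2

x = 101001011110 = 2654
-x (two's complement) = …010110100010
AND   = 000000000010 = 2
(x & -x isolates the lowest set bit of x.)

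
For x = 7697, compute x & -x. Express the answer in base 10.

x = 1111000010001 = 7697
-x (two's complement) = …0000111101111
AND   = 0000000000001 = 1
(x & -x isolates the lowest set bit of x.)

1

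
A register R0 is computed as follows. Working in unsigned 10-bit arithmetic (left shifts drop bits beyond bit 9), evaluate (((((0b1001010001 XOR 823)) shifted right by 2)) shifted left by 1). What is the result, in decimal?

0b1001010001 = 1001010001
823 = 1100110111
→ XOR → 0101100110 = 358
→ shifted right by 2 → 0001011001 = 89
→ shifted left by 1 (mod 2^10) → 0010110010 = 178

178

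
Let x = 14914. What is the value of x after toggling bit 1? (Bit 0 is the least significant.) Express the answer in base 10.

x = 011101001000010
bit 1 is currently 1; toggle it via x ^ (1 << 1) = x ^ 2
→ 011101001000000 = 14912

14912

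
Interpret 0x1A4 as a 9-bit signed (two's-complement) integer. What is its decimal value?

pattern = 110100100 (MSB is 1 ⇒ negative)
Invert: 001011011, add 1 → 001011100 = 92, so the value is -92.
(Equivalently: 420 - 2^9 = 420 - 512 = -92.)

-92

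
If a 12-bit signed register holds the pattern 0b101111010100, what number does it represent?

-1068

pattern = 101111010100 (MSB is 1 ⇒ negative)
Invert: 010000101011, add 1 → 010000101100 = 1068, so the value is -1068.
(Equivalently: 3028 - 2^12 = 3028 - 4096 = -1068.)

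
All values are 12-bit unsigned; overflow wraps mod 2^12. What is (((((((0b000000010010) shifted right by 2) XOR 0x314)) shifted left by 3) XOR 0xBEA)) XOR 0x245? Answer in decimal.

303

0b000000010010 = 000000010010
→ shifted right by 2 → 000000000100 = 4
0x314 = 001100010100
→ XOR → 001100010000 = 784
→ shifted left by 3 (mod 2^12) → 100010000000 = 2176
0xBEA = 101111101010
→ XOR → 001101101010 = 874
0x245 = 001001000101
→ XOR → 000100101111 = 303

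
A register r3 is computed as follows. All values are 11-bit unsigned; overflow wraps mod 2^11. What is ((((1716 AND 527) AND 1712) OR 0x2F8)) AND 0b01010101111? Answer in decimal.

1716 = 11010110100
527 = 01000001111
→ AND → 01000000100 = 516
1712 = 11010110000
→ AND → 01000000000 = 512
0x2F8 = 01011111000
→ OR → 01011111000 = 760
0b01010101111 = 01010101111
→ AND → 01010101000 = 680

680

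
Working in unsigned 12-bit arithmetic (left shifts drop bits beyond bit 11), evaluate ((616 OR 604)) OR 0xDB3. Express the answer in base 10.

4095

616 = 001001101000
604 = 001001011100
→ OR → 001001111100 = 636
0xDB3 = 110110110011
→ OR → 111111111111 = 4095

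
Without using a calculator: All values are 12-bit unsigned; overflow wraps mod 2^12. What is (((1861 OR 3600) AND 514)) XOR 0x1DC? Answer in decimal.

988

1861 = 011101000101
3600 = 111000010000
→ OR → 111101010101 = 3925
514 = 001000000010
→ AND → 001000000000 = 512
0x1DC = 000111011100
→ XOR → 001111011100 = 988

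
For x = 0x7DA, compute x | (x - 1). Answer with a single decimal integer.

2011

x = 11111011010 = 2010
x - 1 = 11111011001
OR    = 11111011011 = 2011
(x | (x - 1) sets all bits below the lowest set bit.)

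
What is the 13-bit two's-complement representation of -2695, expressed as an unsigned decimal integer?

5497

2695 in 13 bits: 0101010000111
Invert: 1010101111000
Add 1:  1010101111001 = 5497
(Check: 2^13 - 2695 = 8192 - 2695 = 5497.)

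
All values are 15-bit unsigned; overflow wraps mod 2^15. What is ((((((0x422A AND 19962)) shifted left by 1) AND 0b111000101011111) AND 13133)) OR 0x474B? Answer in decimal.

18255

0x422A = 100001000101010
19962 = 100110111111010
→ AND → 100000000101010 = 16426
→ shifted left by 1 (mod 2^15) → 000000001010100 = 84
0b111000101011111 = 111000101011111
→ AND → 000000001010100 = 84
13133 = 011001101001101
→ AND → 000000001000100 = 68
0x474B = 100011101001011
→ OR → 100011101001111 = 18255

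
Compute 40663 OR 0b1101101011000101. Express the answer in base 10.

40663 = 1001111011010111
b = 1101101011000101
 OR → 1101111011010111 = 57047

57047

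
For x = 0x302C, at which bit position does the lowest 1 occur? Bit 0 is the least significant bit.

0x302C = 11000000101100
Trailing zeros: 2, so the lowest set bit is bit 2 (value 4).

2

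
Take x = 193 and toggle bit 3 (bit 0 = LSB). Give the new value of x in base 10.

201

x = 0011000001
bit 3 is currently 0; toggle it via x ^ (1 << 3) = x ^ 8
→ 0011001001 = 201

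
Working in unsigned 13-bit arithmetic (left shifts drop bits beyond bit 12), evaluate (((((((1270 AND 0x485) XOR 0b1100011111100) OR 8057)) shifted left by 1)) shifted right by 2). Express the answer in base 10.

1270 = 0010011110110
0x485 = 0010010000101
→ AND → 0010010000100 = 1156
0b1100011111100 = 1100011111100
→ XOR → 1110001111000 = 7288
8057 = 1111101111001
→ OR → 1111101111001 = 8057
→ shifted left by 1 (mod 2^13) → 1111011110010 = 7922
→ shifted right by 2 → 0011110111100 = 1980

1980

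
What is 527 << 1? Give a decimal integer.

1054

527 = 01000001111
shift left by 1 → 10000011110 = 1054
(equivalently, 527 × 2^1 = 527 × 2)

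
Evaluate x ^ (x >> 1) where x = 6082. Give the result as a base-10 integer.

7203

x = 1011111000010 = 6082
x>>1 = 0101111100001
XOR  = 1110000100011 = 7203
(x ^ (x >> 1) gives the standard binary-reflected Gray code of x.)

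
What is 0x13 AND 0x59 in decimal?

0x13 = 0010011
0x59 = 1011001
AND → 0010001 = 17

17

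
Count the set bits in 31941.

31941 = 111110011000101
Count the 1s: 1 + 1 + 1 + 1 + 1 + 1 + 1 + 1 + 1 = 9

9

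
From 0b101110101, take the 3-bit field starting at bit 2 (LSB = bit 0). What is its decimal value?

v = 101110101
Shift right by 2: 1011101
Mask low 3 bits: 101 = 5

5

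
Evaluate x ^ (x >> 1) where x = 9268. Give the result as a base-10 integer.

x = 10010000110100 = 9268
x>>1 = 01001000011010
XOR  = 11011000101110 = 13870
(x ^ (x >> 1) gives the standard binary-reflected Gray code of x.)

13870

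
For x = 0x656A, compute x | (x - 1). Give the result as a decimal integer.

x = 110010101101010 = 25962
x - 1 = 110010101101001
OR    = 110010101101011 = 25963
(x | (x - 1) sets all bits below the lowest set bit.)

25963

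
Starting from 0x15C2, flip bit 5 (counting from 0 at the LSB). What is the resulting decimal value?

5602

x = 0001010111000010
bit 5 is currently 0; toggle it via x ^ (1 << 5) = x ^ 32
→ 0001010111100010 = 5602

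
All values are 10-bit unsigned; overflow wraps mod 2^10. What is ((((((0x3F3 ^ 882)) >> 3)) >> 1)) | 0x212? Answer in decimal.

0x3F3 = 1111110011
882 = 1101110010
→ ^ → 0010000001 = 129
→ >> 3 → 0000010000 = 16
→ >> 1 → 0000001000 = 8
0x212 = 1000010010
→ | → 1000011010 = 538

538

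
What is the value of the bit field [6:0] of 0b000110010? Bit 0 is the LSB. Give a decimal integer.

50

v = 000110010
Shift right by 0: 000110010
Mask low 7 bits: 0110010 = 50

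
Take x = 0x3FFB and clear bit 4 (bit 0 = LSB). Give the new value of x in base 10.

x = 11111111111011
bit 4 is currently 1; clear it via x & ~(1 << 4) = x & ~16
→ 11111111101011 = 16363

16363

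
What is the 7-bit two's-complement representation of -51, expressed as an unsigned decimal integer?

51 in 7 bits: 0110011
Invert: 1001100
Add 1:  1001101 = 77
(Check: 2^7 - 51 = 128 - 51 = 77.)

77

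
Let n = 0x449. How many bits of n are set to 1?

0x449 = 10001001001
Count the 1s: 1 + 1 + 1 + 1 = 4

4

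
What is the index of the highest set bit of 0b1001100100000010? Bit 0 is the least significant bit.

15

0b1001100100000010 = 1001100100000010
The topmost 1 is at position 15 (since 2^15 = 32768 ≤ 39170 < 65536).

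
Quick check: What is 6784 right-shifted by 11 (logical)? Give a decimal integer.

6784 = 1101010000000
shift right by 11 → 0000000000011 = 3
(equivalently, floor(6784 / 2048))

3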